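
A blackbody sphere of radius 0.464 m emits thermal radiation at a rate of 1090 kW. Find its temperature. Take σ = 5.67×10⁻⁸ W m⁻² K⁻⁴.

A = 4πr² = 4π × (0.464)² = 2.71 m².
From P = σAT⁴, T = (P / σA)^(1/4) = (1.09×10^6 / (5.67×10⁻⁸ × 2.71))^(1/4).
T = (7.11×10^12)^(1/4) = 1630 K.

T ≈ 1630 K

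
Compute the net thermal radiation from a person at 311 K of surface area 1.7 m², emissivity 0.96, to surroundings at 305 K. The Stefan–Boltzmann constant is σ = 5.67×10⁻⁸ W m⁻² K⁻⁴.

Q ≈ 64.9 W

Q = εσA(T⁴ − T_s⁴). T⁴ − T_s⁴ = (311)⁴ − (305)⁴ = 9.35×10^9 − 8.65×10^9 = 7.01×10^8 K⁴.
Q = 0.96 × 5.67×10⁻⁸ × 1.70 × 7.01×10^8 = 64.9 W.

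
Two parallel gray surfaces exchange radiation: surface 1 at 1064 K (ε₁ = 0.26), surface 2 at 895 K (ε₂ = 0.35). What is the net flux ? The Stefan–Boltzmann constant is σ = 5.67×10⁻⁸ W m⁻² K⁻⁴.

q ≈ 6360 W/m²

For two large parallel gray plates, q = σ(T₁⁴ − T₂⁴) / (1/ε₁ + 1/ε₂ − 1).
1/ε₁ + 1/ε₂ − 1 = 1/0.26 + 1/0.35 − 1 = 5.703.
T₁⁴ − T₂⁴ = 1.28×10^12 − 6.42×10^11 = 6.40×10^11 K⁴.
q = 5.67×10⁻⁸ × 6.40×10^11 / 5.703 = 6360 W/m².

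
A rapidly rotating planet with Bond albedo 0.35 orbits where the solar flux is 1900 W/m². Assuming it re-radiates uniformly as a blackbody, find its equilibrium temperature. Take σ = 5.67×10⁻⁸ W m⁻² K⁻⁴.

Power absorbed = (1−a)S·πR²; power emitted = 4πR²σT⁴. Equating and cancelling πR²:
T = ((1−a)S / 4σ)^(1/4) = (1240 / (4 × 5.67×10⁻⁸))^(1/4) = (5.45×10^9)^(1/4).
T = 272 K.

T ≈ 272 K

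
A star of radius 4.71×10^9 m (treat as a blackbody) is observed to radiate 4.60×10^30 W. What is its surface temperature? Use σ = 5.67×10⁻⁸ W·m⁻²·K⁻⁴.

T ≈ 23200 K

A = 4πr² = 4π × (4.71×10^9)² = 2.79×10^20 m².
From P = σAT⁴, T = (P / σA)^(1/4) = (4.60×10^30 / (5.67×10⁻⁸ × 2.79×10^20))^(1/4).
T = (2.91×10^17)^(1/4) = 23200 K.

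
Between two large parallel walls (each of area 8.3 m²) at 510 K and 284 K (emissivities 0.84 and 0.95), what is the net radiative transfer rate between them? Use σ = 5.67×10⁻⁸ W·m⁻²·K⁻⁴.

For two large parallel gray plates, q = σ(T₁⁴ − T₂⁴) / (1/ε₁ + 1/ε₂ − 1).
1/ε₁ + 1/ε₂ − 1 = 1/0.84 + 1/0.95 − 1 = 1.243.
T₁⁴ − T₂⁴ = 6.77×10^10 − 6.51×10^9 = 6.11×10^10 K⁴.
q = 5.67×10⁻⁸ × 6.11×10^10 / 1.243 = 2790 W/m².
Q = q·A = 2790 × 8.3 = 23100 W.

Q ≈ 23100 W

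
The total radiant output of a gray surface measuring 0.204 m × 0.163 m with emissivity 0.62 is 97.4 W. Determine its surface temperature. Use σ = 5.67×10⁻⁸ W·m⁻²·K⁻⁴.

A = 0.204 × 0.163 = 0.0333 m².
From P = εσAT⁴, T = (P / εσA)^(1/4) = (97.4 / (0.62 × 5.67×10⁻⁸ × 0.0333))^(1/4).
T = (8.33×10^10)^(1/4) = 537 K.

T ≈ 537 K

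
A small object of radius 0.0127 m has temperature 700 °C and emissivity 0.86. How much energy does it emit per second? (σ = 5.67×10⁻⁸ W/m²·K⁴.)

A = 4πr² = 4π × (0.0127)² = 2.03×10^-3 m².
700 °C = 973 K.
Stefan–Boltzmann: P = εσAT⁴ = 0.86 × 5.67×10⁻⁸ × 2.03×10^-3 × (973)⁴ = 0.86 × 5.67×10⁻⁸ × 2.03×10^-3 × 8.96×10^11.
P = 88.6 W.

P ≈ 88.6 W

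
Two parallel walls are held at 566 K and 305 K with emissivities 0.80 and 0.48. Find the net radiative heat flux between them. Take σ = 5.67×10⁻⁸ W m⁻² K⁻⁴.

q ≈ 2280 W/m²

For two large parallel gray plates, q = σ(T₁⁴ − T₂⁴) / (1/ε₁ + 1/ε₂ − 1).
1/ε₁ + 1/ε₂ − 1 = 1/0.80 + 1/0.48 − 1 = 2.333.
T₁⁴ − T₂⁴ = 1.03×10^11 − 8.65×10^9 = 9.40×10^10 K⁴.
q = 5.67×10⁻⁸ × 9.40×10^10 / 2.333 = 2280 W/m².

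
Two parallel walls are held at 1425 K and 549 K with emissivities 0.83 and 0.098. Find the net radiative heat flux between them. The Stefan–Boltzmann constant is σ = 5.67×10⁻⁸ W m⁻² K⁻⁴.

q ≈ 22000 W/m²

For two large parallel gray plates, q = σ(T₁⁴ − T₂⁴) / (1/ε₁ + 1/ε₂ − 1).
1/ε₁ + 1/ε₂ − 1 = 1/0.83 + 1/0.098 − 1 = 10.41.
T₁⁴ − T₂⁴ = 4.12×10^12 − 9.08×10^10 = 4.03×10^12 K⁴.
q = 5.67×10⁻⁸ × 4.03×10^12 / 10.41 = 22000 W/m².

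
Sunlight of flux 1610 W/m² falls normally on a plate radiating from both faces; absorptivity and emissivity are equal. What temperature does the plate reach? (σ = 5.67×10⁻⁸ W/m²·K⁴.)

Absorbed flux αS = emitted flux 2εσT⁴ per unit area; with α = ε this gives T = (S/2σ)^(1/4).
T = (1610 / (2 × 5.67×10⁻⁸))^(1/4) = (1.42×10^10)^(1/4).
T = 345 K.

T ≈ 345 K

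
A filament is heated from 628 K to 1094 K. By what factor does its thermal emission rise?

ratio ≈ 9.21

P ∝ T⁴, so the ratio is (1094/628)⁴ = (1.742)⁴ = 9.21.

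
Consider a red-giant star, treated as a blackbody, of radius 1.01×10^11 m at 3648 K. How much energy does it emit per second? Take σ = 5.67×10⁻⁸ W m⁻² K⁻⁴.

P ≈ 1.29×10^30 W

A = 4πr² = 4π × (1.01×10^11)² = 1.28×10^23 m².
P = σAT⁴ = 5.67×10⁻⁸ × 1.28×10^23 × (3648)⁴ = 5.67×10⁻⁸ × 1.28×10^23 × 1.77×10^14.
P = 1.29×10^30 W.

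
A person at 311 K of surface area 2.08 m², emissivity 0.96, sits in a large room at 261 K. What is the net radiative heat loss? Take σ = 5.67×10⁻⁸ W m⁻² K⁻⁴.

Q ≈ 534 W

Q = εσA(T⁴ − T_s⁴). T⁴ − T_s⁴ = (311)⁴ − (261)⁴ = 9.35×10^9 − 4.64×10^9 = 4.71×10^9 K⁴.
Q = 0.96 × 5.67×10⁻⁸ × 2.08 × 4.71×10^9 = 534 W.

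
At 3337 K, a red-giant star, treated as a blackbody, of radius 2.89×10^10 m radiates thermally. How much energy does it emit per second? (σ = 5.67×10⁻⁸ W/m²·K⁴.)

P ≈ 7.38×10^28 W

A = 4πr² = 4π × (2.89×10^10)² = 1.05×10^22 m².
P = σAT⁴ = 5.67×10⁻⁸ × 1.05×10^22 × (3337)⁴ = 5.67×10⁻⁸ × 1.05×10^22 × 1.24×10^14.
P = 7.38×10^28 W.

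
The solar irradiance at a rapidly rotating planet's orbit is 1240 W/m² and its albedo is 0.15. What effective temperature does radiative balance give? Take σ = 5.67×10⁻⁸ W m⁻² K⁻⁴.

Power absorbed = (1−a)S·πR²; power emitted = 4πR²σT⁴. Equating and cancelling πR²:
T = ((1−a)S / 4σ)^(1/4) = (1050 / (4 × 5.67×10⁻⁸))^(1/4) = (4.65×10^9)^(1/4).
T = 261 K.

T ≈ 261 K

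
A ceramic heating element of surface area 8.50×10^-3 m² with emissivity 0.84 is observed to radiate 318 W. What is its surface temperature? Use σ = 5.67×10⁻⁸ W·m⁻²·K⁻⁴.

From P = εσAT⁴, T = (P / εσA)^(1/4) = (318 / (0.84 × 5.67×10⁻⁸ × 8.50×10^-3))^(1/4).
T = (7.85×10^11)^(1/4) = 941 K.

T ≈ 941 K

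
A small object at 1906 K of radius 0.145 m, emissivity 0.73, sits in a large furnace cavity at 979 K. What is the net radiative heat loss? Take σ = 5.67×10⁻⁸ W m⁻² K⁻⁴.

A = 4πr² = 4π × (0.145)² = 0.264 m².
Q = εσA(T⁴ − T_s⁴). T⁴ − T_s⁴ = (1906)⁴ − (979)⁴ = 1.32×10^13 − 9.19×10^11 = 1.23×10^13 K⁴.
Q = 0.73 × 5.67×10⁻⁸ × 0.264 × 1.23×10^13 = 1.34×10^5 W.

Q ≈ 1.34×10^5 W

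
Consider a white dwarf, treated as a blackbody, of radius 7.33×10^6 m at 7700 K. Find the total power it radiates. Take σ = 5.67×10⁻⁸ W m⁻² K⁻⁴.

A = 4πr² = 4π × (7.33×10^6)² = 6.75×10^14 m².
P = σAT⁴ = 5.67×10⁻⁸ × 6.75×10^14 × (7700)⁴ = 5.67×10⁻⁸ × 6.75×10^14 × 3.52×10^15.
P = 1.35×10^23 W.

P ≈ 1.35×10^23 W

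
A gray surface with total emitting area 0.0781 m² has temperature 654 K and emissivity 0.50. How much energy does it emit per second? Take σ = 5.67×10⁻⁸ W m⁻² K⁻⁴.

P ≈ 405 W

P = εσAT⁴ = 0.50 × 5.67×10⁻⁸ × 0.0781 × (654)⁴ = 0.50 × 5.67×10⁻⁸ × 0.0781 × 1.83×10^11.
P = 405 W.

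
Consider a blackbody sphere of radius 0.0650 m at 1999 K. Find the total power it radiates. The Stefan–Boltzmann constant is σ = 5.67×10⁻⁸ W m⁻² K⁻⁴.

A = 4πr² = 4π × (0.0650)² = 0.0531 m².
P = σAT⁴ = 5.67×10⁻⁸ × 0.0531 × (1999)⁴ = 5.67×10⁻⁸ × 0.0531 × 1.60×10^13.
P = 48100 W.

P ≈ 48100 W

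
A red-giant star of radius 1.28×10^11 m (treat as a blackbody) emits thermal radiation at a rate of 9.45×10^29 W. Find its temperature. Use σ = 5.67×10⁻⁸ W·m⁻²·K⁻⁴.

A = 4πr² = 4π × (1.28×10^11)² = 2.06×10^23 m².
From P = σAT⁴, T = (P / σA)^(1/4) = (9.45×10^29 / (5.67×10⁻⁸ × 2.06×10^23))^(1/4).
T = (8.10×10^13)^(1/4) = 3000 K.

T ≈ 3000 K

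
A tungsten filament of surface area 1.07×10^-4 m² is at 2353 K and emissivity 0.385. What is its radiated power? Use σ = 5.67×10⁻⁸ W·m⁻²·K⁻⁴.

Stefan–Boltzmann: P = εσAT⁴ = 0.385 × 5.67×10⁻⁸ × 1.07×10^-4 × (2353)⁴ = 0.385 × 5.67×10⁻⁸ × 1.07×10^-4 × 3.07×10^13.
P = 71.6 W.

P ≈ 71.6 W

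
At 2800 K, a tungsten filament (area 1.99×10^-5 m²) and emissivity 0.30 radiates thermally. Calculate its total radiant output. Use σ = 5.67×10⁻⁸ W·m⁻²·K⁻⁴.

Stefan–Boltzmann: P = εσAT⁴ = 0.30 × 5.67×10⁻⁸ × 1.99×10^-5 × (2800)⁴ = 0.30 × 5.67×10⁻⁸ × 1.99×10^-5 × 6.15×10^13.
P = 20.8 W.

P ≈ 20.8 W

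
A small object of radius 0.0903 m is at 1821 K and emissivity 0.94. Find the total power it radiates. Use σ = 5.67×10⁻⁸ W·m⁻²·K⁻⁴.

P ≈ 60100 W

A = 4πr² = 4π × (0.0903)² = 0.102 m².
P = εσAT⁴ = 0.94 × 5.67×10⁻⁸ × 0.102 × (1821)⁴ = 0.94 × 5.67×10⁻⁸ × 0.102 × 1.10×10^13.
P = 60100 W.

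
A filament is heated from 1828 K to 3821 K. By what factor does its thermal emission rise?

P ∝ T⁴, so the ratio is (3821/1828)⁴ = (2.090)⁴ = 19.1.

ratio ≈ 19.1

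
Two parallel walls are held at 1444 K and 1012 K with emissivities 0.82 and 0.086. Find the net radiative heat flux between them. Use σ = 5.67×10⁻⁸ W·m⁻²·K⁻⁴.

q ≈ 15800 W/m²

For two large parallel gray plates, q = σ(T₁⁴ − T₂⁴) / (1/ε₁ + 1/ε₂ − 1).
1/ε₁ + 1/ε₂ − 1 = 1/0.82 + 1/0.086 − 1 = 11.85.
T₁⁴ − T₂⁴ = 4.35×10^12 − 1.05×10^12 = 3.30×10^12 K⁴.
q = 5.67×10⁻⁸ × 3.30×10^12 / 11.85 = 15800 W/m².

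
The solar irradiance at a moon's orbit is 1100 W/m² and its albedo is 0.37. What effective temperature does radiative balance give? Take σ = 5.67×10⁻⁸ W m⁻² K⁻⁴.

Power absorbed = (1−a)S·πR²; power emitted = 4πR²σT⁴. Equating and cancelling πR²:
T = ((1−a)S / 4σ)^(1/4) = (693 / (4 × 5.67×10⁻⁸))^(1/4) = (3.06×10^9)^(1/4).
T = 235 K.

T ≈ 235 K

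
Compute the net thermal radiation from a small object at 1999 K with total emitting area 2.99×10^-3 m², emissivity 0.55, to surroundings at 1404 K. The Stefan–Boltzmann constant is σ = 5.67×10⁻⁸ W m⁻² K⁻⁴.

Q = εσA(T⁴ − T_s⁴). T⁴ − T_s⁴ = (1999)⁴ − (1404)⁴ = 1.60×10^13 − 3.89×10^12 = 1.21×10^13 K⁴.
Q = 0.55 × 5.67×10⁻⁸ × 2.99×10^-3 × 1.21×10^13 = 1130 W.

Q ≈ 1130 W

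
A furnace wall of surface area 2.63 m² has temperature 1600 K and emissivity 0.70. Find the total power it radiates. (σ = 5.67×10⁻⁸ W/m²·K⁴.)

P ≈ 6.84×10^5 W

Stefan–Boltzmann: P = εσAT⁴ = 0.70 × 5.67×10⁻⁸ × 2.63 × (1600)⁴ = 0.70 × 5.67×10⁻⁸ × 2.63 × 6.55×10^12.
P = 6.84×10^5 W.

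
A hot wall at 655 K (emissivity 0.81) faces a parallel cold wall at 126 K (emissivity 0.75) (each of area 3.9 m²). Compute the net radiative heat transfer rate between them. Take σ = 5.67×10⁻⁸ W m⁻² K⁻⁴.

For two large parallel gray plates, q = σ(T₁⁴ − T₂⁴) / (1/ε₁ + 1/ε₂ − 1).
1/ε₁ + 1/ε₂ − 1 = 1/0.81 + 1/0.75 − 1 = 1.568.
T₁⁴ − T₂⁴ = 1.84×10^11 − 2.52×10^8 = 1.84×10^11 K⁴.
q = 5.67×10⁻⁸ × 1.84×10^11 / 1.568 = 6650 W/m².
Q = q·A = 6650 × 3.9 = 25900 W.

Q ≈ 25900 W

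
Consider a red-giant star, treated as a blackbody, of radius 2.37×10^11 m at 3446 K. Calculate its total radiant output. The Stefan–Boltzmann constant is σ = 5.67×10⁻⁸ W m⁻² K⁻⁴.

A = 4πr² = 4π × (2.37×10^11)² = 7.06×10^23 m².
P = σAT⁴ = 5.67×10⁻⁸ × 7.06×10^23 × (3446)⁴ = 5.67×10⁻⁸ × 7.06×10^23 × 1.41×10^14.
P = 5.64×10^30 W.

P ≈ 5.64×10^30 W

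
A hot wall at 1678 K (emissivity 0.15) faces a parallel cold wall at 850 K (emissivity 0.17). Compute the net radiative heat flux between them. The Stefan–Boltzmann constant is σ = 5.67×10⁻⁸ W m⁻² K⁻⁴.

For two large parallel gray plates, q = σ(T₁⁴ − T₂⁴) / (1/ε₁ + 1/ε₂ − 1).
1/ε₁ + 1/ε₂ − 1 = 1/0.15 + 1/0.17 − 1 = 11.55.
T₁⁴ − T₂⁴ = 7.93×10^12 − 5.22×10^11 = 7.41×10^12 K⁴.
q = 5.67×10⁻⁸ × 7.41×10^12 / 11.55 = 36400 W/m².

q ≈ 36400 W/m²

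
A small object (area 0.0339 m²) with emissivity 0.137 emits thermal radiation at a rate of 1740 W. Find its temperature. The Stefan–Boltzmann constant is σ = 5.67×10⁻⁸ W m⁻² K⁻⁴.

From P = εσAT⁴, T = (P / εσA)^(1/4) = (1740 / (0.137 × 5.67×10⁻⁸ × 0.0339))^(1/4).
T = (6.61×10^12)^(1/4) = 1600 K.

T ≈ 1600 K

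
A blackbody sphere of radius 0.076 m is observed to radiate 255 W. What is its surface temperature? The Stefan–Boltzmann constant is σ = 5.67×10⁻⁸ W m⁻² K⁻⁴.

A = 4πr² = 4π × (0.076)² = 0.0726 m².
From P = σAT⁴, T = (P / σA)^(1/4) = (255 / (5.67×10⁻⁸ × 0.0726))^(1/4).
T = (6.20×10^10)^(1/4) = 499 K.

T ≈ 499 K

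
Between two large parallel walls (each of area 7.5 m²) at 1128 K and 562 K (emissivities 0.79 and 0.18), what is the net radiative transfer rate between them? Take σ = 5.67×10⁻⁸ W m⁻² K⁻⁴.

Q ≈ 1.11×10^5 W

For two large parallel gray plates, q = σ(T₁⁴ − T₂⁴) / (1/ε₁ + 1/ε₂ − 1).
1/ε₁ + 1/ε₂ − 1 = 1/0.79 + 1/0.18 − 1 = 5.821.
T₁⁴ − T₂⁴ = 1.62×10^12 − 9.98×10^10 = 1.52×10^12 K⁴.
q = 5.67×10⁻⁸ × 1.52×10^12 / 5.821 = 14800 W/m².
Q = q·A = 14800 × 7.5 = 1.11×10^5 W.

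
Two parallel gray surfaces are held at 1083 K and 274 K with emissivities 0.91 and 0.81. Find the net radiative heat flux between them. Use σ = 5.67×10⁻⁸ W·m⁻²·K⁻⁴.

For two large parallel gray plates, q = σ(T₁⁴ − T₂⁴) / (1/ε₁ + 1/ε₂ − 1).
1/ε₁ + 1/ε₂ − 1 = 1/0.91 + 1/0.81 − 1 = 1.333.
T₁⁴ − T₂⁴ = 1.38×10^12 − 5.64×10^9 = 1.37×10^12 K⁴.
q = 5.67×10⁻⁸ × 1.37×10^12 / 1.333 = 58300 W/m².

q ≈ 58300 W/m²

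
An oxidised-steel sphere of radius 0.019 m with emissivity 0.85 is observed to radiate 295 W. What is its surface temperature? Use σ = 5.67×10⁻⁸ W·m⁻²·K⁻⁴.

T ≈ 1080 K

A = 4πr² = 4π × (0.019)² = 4.54×10^-3 m².
From P = εσAT⁴, T = (P / εσA)^(1/4) = (295 / (0.85 × 5.67×10⁻⁸ × 4.54×10^-3))^(1/4).
T = (1.35×10^12)^(1/4) = 1080 K.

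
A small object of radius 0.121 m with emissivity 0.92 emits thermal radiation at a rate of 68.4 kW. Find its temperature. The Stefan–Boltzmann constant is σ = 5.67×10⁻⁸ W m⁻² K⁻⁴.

A = 4πr² = 4π × (0.121)² = 0.184 m².
From P = εσAT⁴, T = (P / εσA)^(1/4) = (68400 / (0.92 × 5.67×10⁻⁸ × 0.184))^(1/4).
T = (7.13×10^12)^(1/4) = 1630 K.

T ≈ 1630 K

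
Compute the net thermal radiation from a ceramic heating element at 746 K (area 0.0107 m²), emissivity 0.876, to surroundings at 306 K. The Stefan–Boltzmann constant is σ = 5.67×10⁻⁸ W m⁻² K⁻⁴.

Q ≈ 160 W

Q = εσA(T⁴ − T_s⁴). T⁴ − T_s⁴ = (746)⁴ − (306)⁴ = 3.10×10^11 − 8.77×10^9 = 3.01×10^11 K⁴.
Q = 0.876 × 5.67×10⁻⁸ × 0.0107 × 3.01×10^11 = 160 W.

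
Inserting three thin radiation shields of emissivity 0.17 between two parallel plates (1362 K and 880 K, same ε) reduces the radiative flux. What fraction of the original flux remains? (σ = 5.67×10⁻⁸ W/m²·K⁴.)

With N identical shields there are N+1 = 4 gaps in series, each with the same radiative resistance, so the flux falls to 1/(N+1) of its unshielded value.

ratio ≈ 0.250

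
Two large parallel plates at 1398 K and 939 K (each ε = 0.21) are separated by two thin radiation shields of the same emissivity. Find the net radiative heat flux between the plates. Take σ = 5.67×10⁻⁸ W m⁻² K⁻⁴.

Each of the 3 gaps contributes resistance (2/ε − 1) = 2/0.21 − 1 = 8.524; total = 25.57.
q = σ(T₁⁴ − T₂⁴) / 25.57 = 5.67×10⁻⁸ × 3.04×10^12 / 25.57 = 6750 W/m².

q ≈ 6750 W/m²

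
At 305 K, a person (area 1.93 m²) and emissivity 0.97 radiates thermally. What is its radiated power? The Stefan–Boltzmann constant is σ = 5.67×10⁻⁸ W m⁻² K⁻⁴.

Stefan–Boltzmann: P = εσAT⁴ = 0.97 × 5.67×10⁻⁸ × 1.93 × (305)⁴ = 0.97 × 5.67×10⁻⁸ × 1.93 × 8.65×10^9.
P = 919 W.

P ≈ 919 W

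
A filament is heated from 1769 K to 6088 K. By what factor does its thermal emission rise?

ratio ≈ 140

P ∝ T⁴, so the ratio is (6088/1769)⁴ = (3.441)⁴ = 140.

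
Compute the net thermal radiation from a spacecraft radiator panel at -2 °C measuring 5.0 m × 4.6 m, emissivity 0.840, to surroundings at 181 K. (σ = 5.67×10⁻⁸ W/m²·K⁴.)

A = 5.0 × 4.6 = 23.0 m².
Convert: -2 °C = 271 K.
Q = εσA(T⁴ − T_s⁴). T⁴ − T_s⁴ = (271)⁴ − (181)⁴ = 5.39×10^9 − 1.07×10^9 = 4.32×10^9 K⁴.
Q = 0.840 × 5.67×10⁻⁸ × 23.0 × 4.32×10^9 = 4730 W.

Q ≈ 4730 W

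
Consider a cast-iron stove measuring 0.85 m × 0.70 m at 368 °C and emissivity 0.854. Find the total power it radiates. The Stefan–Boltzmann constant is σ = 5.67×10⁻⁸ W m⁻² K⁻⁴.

P ≈ 4860 W

A = 0.85 × 0.70 = 0.595 m².
368 °C = 641 K.
P = εσAT⁴ = 0.854 × 5.67×10⁻⁸ × 0.595 × (641)⁴ = 0.854 × 5.67×10⁻⁸ × 0.595 × 1.69×10^11.
P = 4860 W.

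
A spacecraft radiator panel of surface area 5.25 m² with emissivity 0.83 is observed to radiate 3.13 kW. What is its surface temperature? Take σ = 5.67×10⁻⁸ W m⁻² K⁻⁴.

T ≈ 335 K

From P = εσAT⁴, T = (P / εσA)^(1/4) = (3130 / (0.83 × 5.67×10⁻⁸ × 5.25))^(1/4).
T = (1.27×10^10)^(1/4) = 335 K.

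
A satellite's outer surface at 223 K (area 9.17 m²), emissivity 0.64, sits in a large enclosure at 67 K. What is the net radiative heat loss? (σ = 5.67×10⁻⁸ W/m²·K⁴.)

Q ≈ 816 W

Q = εσA(T⁴ − T_s⁴). T⁴ − T_s⁴ = (223)⁴ − (67)⁴ = 2.47×10^9 − 2.02×10^7 = 2.45×10^9 K⁴.
Q = 0.64 × 5.67×10⁻⁸ × 9.17 × 2.45×10^9 = 816 W.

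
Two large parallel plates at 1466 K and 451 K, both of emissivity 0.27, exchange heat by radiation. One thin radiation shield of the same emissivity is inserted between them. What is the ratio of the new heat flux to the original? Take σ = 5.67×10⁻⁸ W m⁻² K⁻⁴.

ratio ≈ 0.500

With N identical shields there are N+1 = 2 gaps in series, each with the same radiative resistance, so the flux falls to 1/(N+1) of its unshielded value.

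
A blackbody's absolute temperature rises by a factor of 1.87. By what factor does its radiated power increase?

factor ≈ 12.2

P ∝ T⁴, so the power scales as (1.87)⁴ = 12.2.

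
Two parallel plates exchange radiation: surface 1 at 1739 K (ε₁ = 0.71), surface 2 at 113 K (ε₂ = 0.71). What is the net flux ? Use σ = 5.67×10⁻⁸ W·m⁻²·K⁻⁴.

For two large parallel gray plates, q = σ(T₁⁴ − T₂⁴) / (1/ε₁ + 1/ε₂ − 1).
1/ε₁ + 1/ε₂ − 1 = 1/0.71 + 1/0.71 − 1 = 1.817.
T₁⁴ − T₂⁴ = 9.15×10^12 − 1.63×10^8 = 9.15×10^12 K⁴.
q = 5.67×10⁻⁸ × 9.15×10^12 / 1.817 = 2.85×10^5 W/m².

q ≈ 2.85×10^5 W/m²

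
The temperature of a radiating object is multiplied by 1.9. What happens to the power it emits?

P ∝ T⁴, so the power scales as (1.9)⁴ = 13.0.

factor ≈ 13.0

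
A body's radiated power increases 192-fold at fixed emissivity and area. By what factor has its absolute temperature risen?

factor ≈ 3.72

P ∝ T⁴ ⇒ T ∝ P^(1/4), so T scales by (192)^(1/4) = 3.72.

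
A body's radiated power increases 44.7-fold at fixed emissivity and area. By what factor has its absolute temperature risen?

factor ≈ 2.59

P ∝ T⁴ ⇒ T ∝ P^(1/4), so T scales by (44.7)^(1/4) = 2.59.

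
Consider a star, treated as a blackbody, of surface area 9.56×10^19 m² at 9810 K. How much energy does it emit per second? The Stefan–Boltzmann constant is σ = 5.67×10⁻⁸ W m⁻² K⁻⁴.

P ≈ 5.02×10^28 W

P = σAT⁴ = 5.67×10⁻⁸ × 9.56×10^19 × (9810)⁴ = 5.67×10⁻⁸ × 9.56×10^19 × 9.26×10^15.
P = 5.02×10^28 W.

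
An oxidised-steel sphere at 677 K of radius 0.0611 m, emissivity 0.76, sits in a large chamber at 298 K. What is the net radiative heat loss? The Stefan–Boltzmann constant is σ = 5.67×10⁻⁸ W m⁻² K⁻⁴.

Q ≈ 409 W

A = 4πr² = 4π × (0.0611)² = 0.0469 m².
Q = εσA(T⁴ − T_s⁴). T⁴ − T_s⁴ = (677)⁴ − (298)⁴ = 2.10×10^11 − 7.89×10^9 = 2.02×10^11 K⁴.
Q = 0.76 × 5.67×10⁻⁸ × 0.0469 × 2.02×10^11 = 409 W.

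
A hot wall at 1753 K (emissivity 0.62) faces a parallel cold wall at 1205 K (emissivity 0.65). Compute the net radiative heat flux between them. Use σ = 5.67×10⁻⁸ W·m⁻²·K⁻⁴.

q ≈ 1.93×10^5 W/m²

For two large parallel gray plates, q = σ(T₁⁴ − T₂⁴) / (1/ε₁ + 1/ε₂ − 1).
1/ε₁ + 1/ε₂ − 1 = 1/0.62 + 1/0.65 − 1 = 2.151.
T₁⁴ − T₂⁴ = 9.44×10^12 − 2.11×10^12 = 7.34×10^12 K⁴.
q = 5.67×10⁻⁸ × 7.34×10^12 / 2.151 = 1.93×10^5 W/m².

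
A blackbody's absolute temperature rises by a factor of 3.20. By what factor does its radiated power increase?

P ∝ T⁴, so the power scales as (3.20)⁴ = 105.

factor ≈ 105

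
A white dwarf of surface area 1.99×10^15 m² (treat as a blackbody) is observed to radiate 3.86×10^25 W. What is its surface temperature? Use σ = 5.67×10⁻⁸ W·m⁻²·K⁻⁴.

From P = σAT⁴, T = (P / σA)^(1/4) = (3.86×10^25 / (5.67×10⁻⁸ × 1.99×10^15))^(1/4).
T = (3.42×10^17)^(1/4) = 24200 K.

T ≈ 24200 K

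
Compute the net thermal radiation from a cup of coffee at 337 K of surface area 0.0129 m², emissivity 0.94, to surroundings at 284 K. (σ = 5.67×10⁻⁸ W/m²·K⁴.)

Q ≈ 4.40 W

Q = εσA(T⁴ − T_s⁴). T⁴ − T_s⁴ = (337)⁴ − (284)⁴ = 1.29×10^10 − 6.51×10^9 = 6.39×10^9 K⁴.
Q = 0.94 × 5.67×10⁻⁸ × 0.0129 × 6.39×10^9 = 4.40 W.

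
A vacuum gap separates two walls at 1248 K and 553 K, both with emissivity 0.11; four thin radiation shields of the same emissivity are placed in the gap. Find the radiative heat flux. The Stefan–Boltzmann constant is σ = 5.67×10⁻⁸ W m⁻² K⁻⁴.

q ≈ 1540 W/m²

Each of the 5 gaps contributes resistance (2/ε − 1) = 2/0.11 − 1 = 17.18; total = 85.91.
q = σ(T₁⁴ − T₂⁴) / 85.91 = 5.67×10⁻⁸ × 2.33×10^12 / 85.91 = 1540 W/m².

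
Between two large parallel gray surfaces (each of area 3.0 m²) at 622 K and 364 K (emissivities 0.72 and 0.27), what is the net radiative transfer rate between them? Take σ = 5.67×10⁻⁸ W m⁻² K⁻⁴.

Q ≈ 5490 W

For two large parallel gray plates, q = σ(T₁⁴ − T₂⁴) / (1/ε₁ + 1/ε₂ − 1).
1/ε₁ + 1/ε₂ − 1 = 1/0.72 + 1/0.27 − 1 = 4.093.
T₁⁴ − T₂⁴ = 1.50×10^11 − 1.76×10^10 = 1.32×10^11 K⁴.
q = 5.67×10⁻⁸ × 1.32×10^11 / 4.093 = 1830 W/m².
Q = q·A = 1830 × 3.0 = 5490 W.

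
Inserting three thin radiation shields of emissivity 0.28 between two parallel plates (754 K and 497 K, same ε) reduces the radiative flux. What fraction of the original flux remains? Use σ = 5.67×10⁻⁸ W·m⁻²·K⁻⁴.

ratio ≈ 0.250

With N identical shields there are N+1 = 4 gaps in series, each with the same radiative resistance, so the flux falls to 1/(N+1) of its unshielded value.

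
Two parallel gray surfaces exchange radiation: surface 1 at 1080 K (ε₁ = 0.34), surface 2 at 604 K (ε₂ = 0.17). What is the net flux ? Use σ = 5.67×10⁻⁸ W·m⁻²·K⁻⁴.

q ≈ 8900 W/m²

For two large parallel gray plates, q = σ(T₁⁴ − T₂⁴) / (1/ε₁ + 1/ε₂ − 1).
1/ε₁ + 1/ε₂ − 1 = 1/0.34 + 1/0.17 − 1 = 7.824.
T₁⁴ − T₂⁴ = 1.36×10^12 − 1.33×10^11 = 1.23×10^12 K⁴.
q = 5.67×10⁻⁸ × 1.23×10^12 / 7.824 = 8900 W/m².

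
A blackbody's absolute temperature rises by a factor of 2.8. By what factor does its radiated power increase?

factor ≈ 61.5

P ∝ T⁴, so the power scales as (2.8)⁴ = 61.5.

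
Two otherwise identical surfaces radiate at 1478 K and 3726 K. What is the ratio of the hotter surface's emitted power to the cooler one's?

ratio ≈ 40.4

P ∝ T⁴, so the ratio is (3726/1478)⁴ = (2.521)⁴ = 40.4.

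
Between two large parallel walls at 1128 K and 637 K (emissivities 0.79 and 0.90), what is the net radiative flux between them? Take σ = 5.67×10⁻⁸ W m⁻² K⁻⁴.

q ≈ 59900 W/m²

For two large parallel gray plates, q = σ(T₁⁴ − T₂⁴) / (1/ε₁ + 1/ε₂ − 1).
1/ε₁ + 1/ε₂ − 1 = 1/0.79 + 1/0.90 − 1 = 1.377.
T₁⁴ − T₂⁴ = 1.62×10^12 − 1.65×10^11 = 1.45×10^12 K⁴.
q = 5.67×10⁻⁸ × 1.45×10^12 / 1.377 = 59900 W/m².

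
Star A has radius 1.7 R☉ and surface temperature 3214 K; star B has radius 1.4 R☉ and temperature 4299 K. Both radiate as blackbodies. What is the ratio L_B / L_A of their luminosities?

L_B/L_A ≈ 2.17

L = 4πR²σT⁴ ∝ R²T⁴, so L_B/L_A = (1.4/1.7)² × (4299/3214)⁴ = 0.678 × 3.20 = 2.17.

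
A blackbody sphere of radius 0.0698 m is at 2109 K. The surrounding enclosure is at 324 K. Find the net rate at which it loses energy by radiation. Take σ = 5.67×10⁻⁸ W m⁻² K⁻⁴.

Q ≈ 68600 W

A = 4πr² = 4π × (0.0698)² = 0.0612 m².
Q = σA(T⁴ − T_s⁴). T⁴ − T_s⁴ = (2109)⁴ − (324)⁴ = 1.98×10^13 − 1.10×10^10 = 1.98×10^13 K⁴.
Q = 5.67×10⁻⁸ × 0.0612 × 1.98×10^13 = 68600 W.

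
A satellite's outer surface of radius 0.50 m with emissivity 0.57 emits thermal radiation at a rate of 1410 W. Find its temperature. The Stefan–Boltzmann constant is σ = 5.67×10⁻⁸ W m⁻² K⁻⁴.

T ≈ 343 K

A = 4πr² = 4π × (0.50)² = 3.14 m².
From P = εσAT⁴, T = (P / εσA)^(1/4) = (1410 / (0.57 × 5.67×10⁻⁸ × 3.14))^(1/4).
T = (1.39×10^10)^(1/4) = 343 K.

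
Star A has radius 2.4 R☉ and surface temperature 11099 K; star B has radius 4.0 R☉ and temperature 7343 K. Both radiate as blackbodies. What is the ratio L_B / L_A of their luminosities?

L = 4πR²σT⁴ ∝ R²T⁴, so L_B/L_A = (4.0/2.4)² × (7343/11099)⁴ = 2.78 × 0.192 = 0.532.

L_B/L_A ≈ 0.532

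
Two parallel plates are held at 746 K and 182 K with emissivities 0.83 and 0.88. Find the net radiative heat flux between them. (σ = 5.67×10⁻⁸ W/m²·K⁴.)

q ≈ 13000 W/m²

For two large parallel gray plates, q = σ(T₁⁴ − T₂⁴) / (1/ε₁ + 1/ε₂ − 1).
1/ε₁ + 1/ε₂ − 1 = 1/0.83 + 1/0.88 − 1 = 1.341.
T₁⁴ − T₂⁴ = 3.10×10^11 − 1.10×10^9 = 3.09×10^11 K⁴.
q = 5.67×10⁻⁸ × 3.09×10^11 / 1.341 = 13000 W/m².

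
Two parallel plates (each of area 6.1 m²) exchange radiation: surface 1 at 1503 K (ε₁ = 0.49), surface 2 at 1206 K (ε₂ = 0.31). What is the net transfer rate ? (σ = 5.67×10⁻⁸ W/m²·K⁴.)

For two large parallel gray plates, q = σ(T₁⁴ − T₂⁴) / (1/ε₁ + 1/ε₂ − 1).
1/ε₁ + 1/ε₂ − 1 = 1/0.49 + 1/0.31 − 1 = 4.267.
T₁⁴ − T₂⁴ = 5.10×10^12 − 2.12×10^12 = 2.99×10^12 K⁴.
q = 5.67×10⁻⁸ × 2.99×10^12 / 4.267 = 39700 W/m².
Q = q·A = 39700 × 6.1 = 2.42×10^5 W.

Q ≈ 2.42×10^5 W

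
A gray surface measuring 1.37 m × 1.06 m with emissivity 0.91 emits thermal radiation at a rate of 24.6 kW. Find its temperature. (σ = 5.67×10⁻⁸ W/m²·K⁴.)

A = 1.37 × 1.06 = 1.45 m².
From P = εσAT⁴, T = (P / εσA)^(1/4) = (24600 / (0.91 × 5.67×10⁻⁸ × 1.45))^(1/4).
T = (3.28×10^11)^(1/4) = 757 K.

T ≈ 757 K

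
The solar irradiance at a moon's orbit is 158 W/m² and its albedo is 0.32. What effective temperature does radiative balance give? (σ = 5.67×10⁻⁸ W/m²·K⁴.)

Power absorbed = (1−a)S·πR²; power emitted = 4πR²σT⁴. Equating and cancelling πR²:
T = ((1−a)S / 4σ)^(1/4) = (107 / (4 × 5.67×10⁻⁸))^(1/4) = (4.74×10^8)^(1/4).
T = 148 K.

T ≈ 148 K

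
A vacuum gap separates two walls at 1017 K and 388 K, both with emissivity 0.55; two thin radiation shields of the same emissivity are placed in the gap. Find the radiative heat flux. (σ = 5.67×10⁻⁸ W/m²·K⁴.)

Each of the 3 gaps contributes resistance (2/ε − 1) = 2/0.55 − 1 = 2.636; total = 7.909.
q = σ(T₁⁴ − T₂⁴) / 7.909 = 5.67×10⁻⁸ × 1.05×10^12 / 7.909 = 7510 W/m².

q ≈ 7510 W/m²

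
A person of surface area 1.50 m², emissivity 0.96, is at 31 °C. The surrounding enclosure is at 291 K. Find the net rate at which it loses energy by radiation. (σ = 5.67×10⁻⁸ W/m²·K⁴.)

Q ≈ 112 W

Convert: 31 °C = 304 K.
Q = εσA(T⁴ − T_s⁴). T⁴ − T_s⁴ = (304)⁴ − (291)⁴ = 8.54×10^9 − 7.17×10^9 = 1.37×10^9 K⁴.
Q = 0.96 × 5.67×10⁻⁸ × 1.50 × 1.37×10^9 = 112 W.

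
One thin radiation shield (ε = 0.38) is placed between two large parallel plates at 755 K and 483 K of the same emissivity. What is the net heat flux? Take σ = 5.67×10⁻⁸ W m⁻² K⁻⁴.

q ≈ 1800 W/m²

Each of the 2 gaps contributes resistance (2/ε − 1) = 2/0.38 − 1 = 4.263; total = 8.526.
q = σ(T₁⁴ − T₂⁴) / 8.526 = 5.67×10⁻⁸ × 2.71×10^11 / 8.526 = 1800 W/m².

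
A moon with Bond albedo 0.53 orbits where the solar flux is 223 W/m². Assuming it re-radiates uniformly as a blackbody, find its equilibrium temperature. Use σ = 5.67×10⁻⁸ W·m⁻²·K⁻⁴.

Power absorbed = (1−a)S·πR²; power emitted = 4πR²σT⁴. Equating and cancelling πR²:
T = ((1−a)S / 4σ)^(1/4) = (105 / (4 × 5.67×10⁻⁸))^(1/4) = (4.62×10^8)^(1/4).
T = 147 K.

T ≈ 147 K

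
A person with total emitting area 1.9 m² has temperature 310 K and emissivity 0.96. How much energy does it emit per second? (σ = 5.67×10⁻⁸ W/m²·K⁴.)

P = εσAT⁴ = 0.96 × 5.67×10⁻⁸ × 1.90 × (310)⁴ = 0.96 × 5.67×10⁻⁸ × 1.90 × 9.24×10^9.
P = 955 W.

P ≈ 955 W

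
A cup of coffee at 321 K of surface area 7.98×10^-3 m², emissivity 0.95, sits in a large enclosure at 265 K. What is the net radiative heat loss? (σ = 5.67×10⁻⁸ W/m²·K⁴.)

Q = εσA(T⁴ − T_s⁴). T⁴ − T_s⁴ = (321)⁴ − (265)⁴ = 1.06×10^10 − 4.93×10^9 = 5.69×10^9 K⁴.
Q = 0.95 × 5.67×10⁻⁸ × 7.98×10^-3 × 5.69×10^9 = 2.44 W.

Q ≈ 2.44 W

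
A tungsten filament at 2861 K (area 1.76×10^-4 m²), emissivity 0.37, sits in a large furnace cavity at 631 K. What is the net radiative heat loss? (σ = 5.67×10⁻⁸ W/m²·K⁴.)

Q = εσA(T⁴ − T_s⁴). T⁴ − T_s⁴ = (2861)⁴ − (631)⁴ = 6.70×10^13 − 1.59×10^11 = 6.68×10^13 K⁴.
Q = 0.37 × 5.67×10⁻⁸ × 1.76×10^-4 × 6.68×10^13 = 247 W.

Q ≈ 247 W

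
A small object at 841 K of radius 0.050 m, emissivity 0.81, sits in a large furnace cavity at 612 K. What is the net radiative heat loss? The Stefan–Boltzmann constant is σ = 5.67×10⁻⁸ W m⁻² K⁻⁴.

A = 4πr² = 4π × (0.050)² = 0.0314 m².
Q = εσA(T⁴ − T_s⁴). T⁴ − T_s⁴ = (841)⁴ − (612)⁴ = 5.00×10^11 − 1.40×10^11 = 3.60×10^11 K⁴.
Q = 0.81 × 5.67×10⁻⁸ × 0.0314 × 3.60×10^11 = 519 W.

Q ≈ 519 W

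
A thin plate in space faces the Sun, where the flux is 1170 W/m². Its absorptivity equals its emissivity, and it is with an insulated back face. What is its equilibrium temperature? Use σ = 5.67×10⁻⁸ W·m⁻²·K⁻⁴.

T ≈ 379 K

Absorbed flux αS = emitted flux εσT⁴ (one radiating face); with α = ε, T = (S/σ)^(1/4).
T = (1170 / 5.67×10⁻⁸)^(1/4) = (2.06×10^10)^(1/4).
T = 379 K.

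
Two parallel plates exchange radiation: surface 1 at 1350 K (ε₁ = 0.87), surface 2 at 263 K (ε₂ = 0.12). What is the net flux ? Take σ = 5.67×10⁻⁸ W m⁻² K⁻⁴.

For two large parallel gray plates, q = σ(T₁⁴ − T₂⁴) / (1/ε₁ + 1/ε₂ − 1).
1/ε₁ + 1/ε₂ − 1 = 1/0.87 + 1/0.12 − 1 = 8.483.
T₁⁴ − T₂⁴ = 3.32×10^12 − 4.78×10^9 = 3.32×10^12 K⁴.
q = 5.67×10⁻⁸ × 3.32×10^12 / 8.483 = 22200 W/m².

q ≈ 22200 W/m²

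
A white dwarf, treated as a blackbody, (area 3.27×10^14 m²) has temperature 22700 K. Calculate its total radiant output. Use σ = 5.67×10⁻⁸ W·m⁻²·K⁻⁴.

P ≈ 4.92×10^24 W

P = σAT⁴ = 5.67×10⁻⁸ × 3.27×10^14 × (22700)⁴ = 5.67×10⁻⁸ × 3.27×10^14 × 2.66×10^17.
P = 4.92×10^24 W.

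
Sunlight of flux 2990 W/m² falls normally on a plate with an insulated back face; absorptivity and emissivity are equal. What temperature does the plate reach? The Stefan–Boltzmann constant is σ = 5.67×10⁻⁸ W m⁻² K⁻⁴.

T ≈ 479 K

Absorbed flux αS = emitted flux εσT⁴ (one radiating face); with α = ε, T = (S/σ)^(1/4).
T = (2990 / 5.67×10⁻⁸)^(1/4) = (5.27×10^10)^(1/4).
T = 479 K.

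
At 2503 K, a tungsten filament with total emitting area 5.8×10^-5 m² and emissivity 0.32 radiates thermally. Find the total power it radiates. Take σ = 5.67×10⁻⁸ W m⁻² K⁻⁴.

P ≈ 41.3 W

P = εσAT⁴ = 0.32 × 5.67×10⁻⁸ × 5.80×10^-5 × (2503)⁴ = 0.32 × 5.67×10⁻⁸ × 5.80×10^-5 × 3.93×10^13.
P = 41.3 W.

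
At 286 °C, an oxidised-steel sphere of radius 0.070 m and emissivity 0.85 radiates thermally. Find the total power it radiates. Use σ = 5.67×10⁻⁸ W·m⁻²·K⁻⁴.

A = 4πr² = 4π × (0.070)² = 0.0616 m².
286 °C = 559 K.
P = εσAT⁴ = 0.85 × 5.67×10⁻⁸ × 0.0616 × (559)⁴ = 0.85 × 5.67×10⁻⁸ × 0.0616 × 9.76×10^10.
P = 290 W.

P ≈ 290 W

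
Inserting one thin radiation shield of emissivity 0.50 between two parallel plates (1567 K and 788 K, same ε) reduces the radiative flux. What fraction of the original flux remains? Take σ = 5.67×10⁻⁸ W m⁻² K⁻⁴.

With N identical shields there are N+1 = 2 gaps in series, each with the same radiative resistance, so the flux falls to 1/(N+1) of its unshielded value.

ratio ≈ 0.500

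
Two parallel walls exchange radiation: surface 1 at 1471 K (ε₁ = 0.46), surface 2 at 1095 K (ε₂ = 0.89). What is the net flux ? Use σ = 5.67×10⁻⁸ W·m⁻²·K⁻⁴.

For two large parallel gray plates, q = σ(T₁⁴ − T₂⁴) / (1/ε₁ + 1/ε₂ − 1).
1/ε₁ + 1/ε₂ − 1 = 1/0.46 + 1/0.89 − 1 = 2.298.
T₁⁴ − T₂⁴ = 4.68×10^12 − 1.44×10^12 = 3.24×10^12 K⁴.
q = 5.67×10⁻⁸ × 3.24×10^12 / 2.298 = 80100 W/m².

q ≈ 80100 W/m²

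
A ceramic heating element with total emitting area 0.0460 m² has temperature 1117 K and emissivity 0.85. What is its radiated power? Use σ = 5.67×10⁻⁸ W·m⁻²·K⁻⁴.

P ≈ 3450 W

Stefan–Boltzmann: P = εσAT⁴ = 0.85 × 5.67×10⁻⁸ × 0.0460 × (1117)⁴ = 0.85 × 5.67×10⁻⁸ × 0.0460 × 1.56×10^12.
P = 3450 W.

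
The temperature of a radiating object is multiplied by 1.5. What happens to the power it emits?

P ∝ T⁴, so the power scales as (1.5)⁴ = 5.06.

factor ≈ 5.06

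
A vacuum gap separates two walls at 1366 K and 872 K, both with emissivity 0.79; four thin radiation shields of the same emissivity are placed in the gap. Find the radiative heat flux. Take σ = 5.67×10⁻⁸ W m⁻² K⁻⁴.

Each of the 5 gaps contributes resistance (2/ε − 1) = 2/0.79 − 1 = 1.532; total = 7.658.
q = σ(T₁⁴ − T₂⁴) / 7.658 = 5.67×10⁻⁸ × 2.90×10^12 / 7.658 = 21500 W/m².

q ≈ 21500 W/m²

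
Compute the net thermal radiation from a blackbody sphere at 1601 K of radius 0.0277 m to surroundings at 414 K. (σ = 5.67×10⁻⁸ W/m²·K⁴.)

A = 4πr² = 4π × (0.0277)² = 9.64×10^-3 m².
Q = σA(T⁴ − T_s⁴). T⁴ − T_s⁴ = (1601)⁴ − (414)⁴ = 6.57×10^12 − 2.94×10^10 = 6.54×10^12 K⁴.
Q = 5.67×10⁻⁸ × 9.64×10^-3 × 6.54×10^12 = 3580 W.

Q ≈ 3580 W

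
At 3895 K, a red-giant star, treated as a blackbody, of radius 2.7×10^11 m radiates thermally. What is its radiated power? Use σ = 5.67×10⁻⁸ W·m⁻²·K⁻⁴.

P ≈ 1.20×10^31 W

A = 4πr² = 4π × (2.7×10^11)² = 9.16×10^23 m².
P = σAT⁴ = 5.67×10⁻⁸ × 9.16×10^23 × (3895)⁴ = 5.67×10⁻⁸ × 9.16×10^23 × 2.30×10^14.
P = 1.20×10^31 W.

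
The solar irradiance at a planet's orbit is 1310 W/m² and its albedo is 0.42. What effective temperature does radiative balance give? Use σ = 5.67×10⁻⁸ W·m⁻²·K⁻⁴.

Power absorbed = (1−a)S·πR²; power emitted = 4πR²σT⁴. Equating and cancelling πR²:
T = ((1−a)S / 4σ)^(1/4) = (760 / (4 × 5.67×10⁻⁸))^(1/4) = (3.35×10^9)^(1/4).
T = 241 K.

T ≈ 241 K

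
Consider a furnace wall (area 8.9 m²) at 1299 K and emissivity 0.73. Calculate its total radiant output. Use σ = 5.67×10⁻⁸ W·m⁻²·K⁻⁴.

P = εσAT⁴ = 0.73 × 5.67×10⁻⁸ × 8.90 × (1299)⁴ = 0.73 × 5.67×10⁻⁸ × 8.90 × 2.85×10^12.
P = 1.05×10^6 W.

P ≈ 1.05×10^6 W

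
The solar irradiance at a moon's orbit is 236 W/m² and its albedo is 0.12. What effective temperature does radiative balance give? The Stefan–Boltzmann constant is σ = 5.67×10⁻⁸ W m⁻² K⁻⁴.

T ≈ 174 K

Power absorbed = (1−a)S·πR²; power emitted = 4πR²σT⁴. Equating and cancelling πR²:
T = ((1−a)S / 4σ)^(1/4) = (208 / (4 × 5.67×10⁻⁸))^(1/4) = (9.16×10^8)^(1/4).
T = 174 K.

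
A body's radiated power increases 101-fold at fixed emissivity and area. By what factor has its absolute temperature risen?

P ∝ T⁴ ⇒ T ∝ P^(1/4), so T scales by (101)^(1/4) = 3.17.

factor ≈ 3.17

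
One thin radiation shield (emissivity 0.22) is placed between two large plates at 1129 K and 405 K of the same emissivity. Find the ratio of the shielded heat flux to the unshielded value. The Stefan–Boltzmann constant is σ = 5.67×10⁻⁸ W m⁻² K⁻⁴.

With N identical shields there are N+1 = 2 gaps in series, each with the same radiative resistance, so the flux falls to 1/(N+1) of its unshielded value.

ratio ≈ 0.500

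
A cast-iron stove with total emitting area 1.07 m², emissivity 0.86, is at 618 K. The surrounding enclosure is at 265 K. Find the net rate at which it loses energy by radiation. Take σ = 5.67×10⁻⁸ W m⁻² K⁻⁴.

Q = εσA(T⁴ − T_s⁴). T⁴ − T_s⁴ = (618)⁴ − (265)⁴ = 1.46×10^11 − 4.93×10^9 = 1.41×10^11 K⁴.
Q = 0.86 × 5.67×10⁻⁸ × 1.07 × 1.41×10^11 = 7350 W.

Q ≈ 7350 W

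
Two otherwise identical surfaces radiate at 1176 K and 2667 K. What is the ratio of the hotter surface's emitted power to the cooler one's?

P ∝ T⁴, so the ratio is (2667/1176)⁴ = (2.268)⁴ = 26.5.

ratio ≈ 26.5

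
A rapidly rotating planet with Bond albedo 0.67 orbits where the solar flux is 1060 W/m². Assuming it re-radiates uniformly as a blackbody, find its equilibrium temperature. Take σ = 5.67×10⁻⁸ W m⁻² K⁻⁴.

T ≈ 198 K

Power absorbed = (1−a)S·πR²; power emitted = 4πR²σT⁴. Equating and cancelling πR²:
T = ((1−a)S / 4σ)^(1/4) = (350 / (4 × 5.67×10⁻⁸))^(1/4) = (1.54×10^9)^(1/4).
T = 198 K.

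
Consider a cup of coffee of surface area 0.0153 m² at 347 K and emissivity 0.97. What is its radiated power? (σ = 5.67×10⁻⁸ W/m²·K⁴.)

Stefan–Boltzmann: P = εσAT⁴ = 0.97 × 5.67×10⁻⁸ × 0.0153 × (347)⁴ = 0.97 × 5.67×10⁻⁸ × 0.0153 × 1.45×10^10.
P = 12.2 W.

P ≈ 12.2 W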